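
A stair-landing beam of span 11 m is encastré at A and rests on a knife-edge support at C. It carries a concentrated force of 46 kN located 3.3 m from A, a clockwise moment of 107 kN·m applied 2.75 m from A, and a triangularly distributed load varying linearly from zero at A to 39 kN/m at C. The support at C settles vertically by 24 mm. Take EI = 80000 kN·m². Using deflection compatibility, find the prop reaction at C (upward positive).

Release the roller at C. Primary structure: cantilever fixed at A.
Deflection at C on the released cantilever, summing each load's contribution:
  point load 46 at a = 3.3: Pa²(3L − a)/(6EI) = 2480/EI
  clockwise couple 107 at a = 2.75: M₀a(2L − a)/(2EI) = 2832/EI
  triangular load, peak 39 at the free end: 11w₀L⁴/(120EI) = 52342/EI
  δ_0 = 57653/EI
Flexibility coefficient — unit upward force at C: δ_{CC} = L³/(3EI) = 443.7/EI.
With EI = 80000 kN·m²: δ_0 = 0.72067 m and δ_{CC} = 0.005546 m/kN.
Compatibility — the beam at C must follow the support down by 0.024 m: δ_0 − R_C·δ_{CC} = 0.024, so R_C = (0.72067 − 0.024)/0.005546 = 125.6 kN.

R_C = 125.6 kN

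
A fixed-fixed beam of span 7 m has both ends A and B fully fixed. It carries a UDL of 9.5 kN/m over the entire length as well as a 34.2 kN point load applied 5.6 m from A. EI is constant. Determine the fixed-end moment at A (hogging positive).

M_A = 46.45 kN·m

Release both end moments; the primary structure is a simply-supported span AB with redundants M_A and M_B.
Simple-span end rotations at A and B under the given loads:
  at A: UDL 9.5: wL³/(24EI) = 135.8/EI
  at B: UDL 9.5: wL³/(24EI) = 135.8/EI
  at A: point load 34.2 at a = 5.6: Pab(L + b)/(6LEI) = 53.63/EI
  at B: point load 34.2 at a = 5.6: Pab(L + a)/(6LEI) = 80.44/EI
  θ_A0 = 189.4/EI,  θ_B0 = 216.2/EI
Flexibility coefficients: a unit moment at one end gives L/(3EI) there and L/(6EI) at the far end, so f₁₁ = f₂₂ = 2.333/EI and f₁₂ = f₂₁ = 1.167/EI.
Compatibility — zero rotation at each built-in end:
  2.333 M_A + 1.167 M_B = 189.4
  1.167 M_A + 2.333 M_B = 216.2
Solving the pair gives M_A = 46.45 kN·m and M_B = 69.43 kN·m (hogging).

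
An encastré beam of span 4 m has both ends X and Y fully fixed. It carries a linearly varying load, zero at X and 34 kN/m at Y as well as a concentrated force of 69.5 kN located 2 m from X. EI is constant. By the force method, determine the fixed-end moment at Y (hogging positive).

M_Y = 61.95 kN·m

Take the two fixed-end moments M_X, M_Y as redundants; the released structure is the simple span XY.
On the primary (simply-supported) span, the end slopes from the loading are:
  at X: triangular load, peak 34: 7w₀L³/(360EI) = 42.31/EI
  at Y: triangular load, peak 34: w₀L³/(45EI) = 48.36/EI
  at X: point load 69.5 at a = 2: Pab(L + b)/(6LEI) = 69.5/EI
  at Y: point load 69.5 at a = 2: Pab(L + a)/(6LEI) = 69.5/EI
  θ_X0 = 111.8/EI,  θ_Y0 = 117.9/EI
Flexibility coefficients: a unit moment at one end gives L/(3EI) there and L/(6EI) at the far end, so f₁₁ = f₂₂ = 1.333/EI and f₁₂ = f₂₁ = 0.6667/EI.
Compatibility — zero rotation at each built-in end:
  1.333 M_X + 0.6667 M_Y = 111.8
  0.6667 M_X + 1.333 M_Y = 117.9
Solving the pair gives M_X = 52.88 kN·m and M_Y = 61.95 kN·m (hogging).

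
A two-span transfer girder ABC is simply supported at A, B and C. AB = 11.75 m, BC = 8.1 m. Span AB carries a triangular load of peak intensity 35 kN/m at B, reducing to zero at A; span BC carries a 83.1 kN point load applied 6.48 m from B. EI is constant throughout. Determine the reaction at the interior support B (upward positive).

R_B = 199 kN

Release continuity at B by inserting a hinge; the redundant is the internal moment M_B. The primary structure is two simply-supported spans AB and BC.
End slopes at the hinge B, treating each span as simply supported:
  span AB: triangular load, peak 35: w₀L³/(45EI) = 1262/EI
  span BC: point load 83.1 at a = 6.48: Pab(L + b)/(6LEI) = 174.5/EI
  relative rotation θ_0 = (1262 + 174.5)/EI = 1436/EI
A unit hogging moment at B produces rotation L₁/(3EI) + L₂/(3EI) = 6.617/EI.
Slope continuity at B: θ_0 = M_B·6.617/EI, so M_B = 1436/6.617 = 217.1 kN·m (hogging).
Span AB, ΣM about A with M_B applied at B: R_B^{AB}·11.75 = 1611 + 217.1, so R_B^{AB} = 155.6 kN and R_A = 205.6 − 155.6 = 50.07 kN.
Span BC, ΣM about C: R_B^{BC}·8.1 = 134.6 + 217.1, so R_B^{BC} = 43.42 kN and R_C = 83.1 − 43.42 = 39.68 kN.
R_B = 155.6 + 43.42 = 199 kN.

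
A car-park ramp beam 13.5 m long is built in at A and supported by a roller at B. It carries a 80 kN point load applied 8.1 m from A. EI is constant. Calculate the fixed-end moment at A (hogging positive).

M_A = 181.4 kN·m

Take the reaction at B as the redundant and release it; the primary structure is a cantilever fixed at A.
Deflection at B on the released cantilever, summing each load's contribution:
  point load 80 at a = 8.1: Pa²(3L − a)/(6EI) = 28344/EI
Flexibility coefficient — unit upward force at B: δ_{BB} = L³/(3EI) = 820.1/EI.
Compatibility at B: δ_0 − R_B·δ_{BB} = 0, so R_B = 28344/820.1 = 34.56 kN.
Moment equilibrium about A: M_A = Σ(load moments about A) − R_B·L = 648 − 34.56×13.5 = 181.4 kN·m.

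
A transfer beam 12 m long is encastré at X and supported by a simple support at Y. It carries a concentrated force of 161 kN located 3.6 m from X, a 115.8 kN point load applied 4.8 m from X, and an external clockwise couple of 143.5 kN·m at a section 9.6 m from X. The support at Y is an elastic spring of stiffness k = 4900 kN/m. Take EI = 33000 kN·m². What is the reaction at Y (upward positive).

Take the reaction at Y as the redundant and release it; the primary structure is a cantilever fixed at X.
Downward deflection at the released point Y due to the loads:
  point load 161 at a = 3.6: Pa²(3L − a)/(6EI) = 11267/EI
  point load 115.8 at a = 4.8: Pa²(3L − a)/(6EI) = 13874/EI
  clockwise couple 143.5 at a = 9.6: M₀a(2L − a)/(2EI) = 9919/EI
  δ_0 = 35060/EI
Flexibility coefficient — unit upward force at Y: δ_{YY} = L³/(3EI) = 576/EI.
With EI = 33000 kN·m²: δ_0 = 1.0624 m and δ_{YY} = 0.017455 m/kN.
Compatibility — the spring shortens by R_Y/k under the reaction it provides: δ_0 − R_Y·δ_{YY} = R_Y/k. With 1/k = 0.000204 m/kN, R_Y = δ_0 / (δ_{YY} + 1/k) = 1.0624 / (0.017455 + 0.000204) = 60.16 kN.

R_Y = 60.16 kN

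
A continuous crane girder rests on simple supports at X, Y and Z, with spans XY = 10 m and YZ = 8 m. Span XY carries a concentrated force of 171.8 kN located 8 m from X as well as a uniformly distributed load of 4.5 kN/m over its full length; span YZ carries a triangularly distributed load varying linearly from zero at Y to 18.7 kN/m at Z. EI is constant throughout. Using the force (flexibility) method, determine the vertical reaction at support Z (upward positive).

Release continuity at Y by inserting a hinge; the redundant is the internal moment M_Y. The primary structure is two simply-supported spans XY and YZ.
Rotations at Y on the released spans (each span's end-slope, ×1/EI):
  span XY: point load 171.8 at a = 8: Pab(L + a)/(6LEI) = 824.6/EI
  span XY: UDL 4.5: wL³/(24EI) = 187.5/EI
  span YZ: triangular load, peak 18.7: 7w₀L³/(360EI) = 186.2/EI
  relative rotation θ_0 = (1012 + 186.2)/EI = 1198/EI
A unit hogging moment at Y produces rotation L₁/(3EI) + L₂/(3EI) = 6/EI.
Compatibility: M_Y·(L₁+L₂)/(3EI) = θ_0, giving M_Y = 199.7 kN·m (hogging).
Span YZ, ΣM about Z: R_Y^{YZ}·8 = 199.5 + 199.7, so R_Y^{YZ} = 49.9 kN and R_Z = 74.8 − 49.9 = 24.9 kN.

R_Z = 24.9 kN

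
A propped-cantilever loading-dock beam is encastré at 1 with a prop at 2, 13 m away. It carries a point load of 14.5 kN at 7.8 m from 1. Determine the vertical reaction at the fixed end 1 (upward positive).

R_1 = 8.236 kN

Remove the prop at 2; the released (primary) structure is a cantilever built in at 1.
Downward deflection at the released point 2 due to the loads:
  point load 14.5 at a = 7.8: Pa²(3L − a)/(6EI) = 4587/EI
Tip deflection under a unit load at 2: L³/(3EI) = 732.3/EI.
The prop prevents deflection at 2: R_2 = δ_0/δ_{22} = 4587/732.3 = 6.264 kN.
Vertical equilibrium: R_1 = ΣP − R_2 = 14.5 − 6.264 = 8.236 kN.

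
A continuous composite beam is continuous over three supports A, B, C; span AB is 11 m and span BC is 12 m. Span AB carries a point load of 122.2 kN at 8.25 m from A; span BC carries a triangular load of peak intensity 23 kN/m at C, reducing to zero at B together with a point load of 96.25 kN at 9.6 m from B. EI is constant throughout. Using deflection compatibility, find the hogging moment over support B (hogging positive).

M_B = 264.1 kN·m

Release continuity at B by inserting a hinge; the redundant is the internal moment M_B. The primary structure is two simply-supported spans AB and BC.
End slopes at the hinge B, treating each span as simply supported:
  span AB: point load 122.2 at a = 8.25: Pab(L + a)/(6LEI) = 808.6/EI
  span BC: triangular load, peak 23: 7w₀L³/(360EI) = 772.8/EI
  span BC: point load 96.25 at a = 9.6: Pab(L + b)/(6LEI) = 443.5/EI
  relative rotation θ_0 = (808.6 + 1216)/EI = 2025/EI
A unit hogging moment at B produces rotation L₁/(3EI) + L₂/(3EI) = 7.667/EI.
Compatibility: M_B·(L₁+L₂)/(3EI) = θ_0, giving M_B = 264.1 kN·m (hogging).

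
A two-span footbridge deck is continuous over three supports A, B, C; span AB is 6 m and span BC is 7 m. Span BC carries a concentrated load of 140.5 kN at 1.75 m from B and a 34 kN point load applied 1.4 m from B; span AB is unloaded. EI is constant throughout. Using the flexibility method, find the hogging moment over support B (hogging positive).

Insert a hinge at B; M_B is the redundant, and each span becomes simply supported.
End slopes at the hinge B, treating each span as simply supported:
  span BC: point load 140.5 at a = 1.75: Pab(L + b)/(6LEI) = 376.5/EI
  span BC: point load 34 at a = 1.4: Pab(L + b)/(6LEI) = 79.97/EI
  relative rotation θ_0 = (0 + 456.5)/EI = 456.5/EI
A unit hogging moment at B produces rotation L₁/(3EI) + L₂/(3EI) = 4.333/EI.
Compatibility: M_B·(L₁+L₂)/(3EI) = θ_0, giving M_B = 105.3 kN·m (hogging).

M_B = 105.3 kN·m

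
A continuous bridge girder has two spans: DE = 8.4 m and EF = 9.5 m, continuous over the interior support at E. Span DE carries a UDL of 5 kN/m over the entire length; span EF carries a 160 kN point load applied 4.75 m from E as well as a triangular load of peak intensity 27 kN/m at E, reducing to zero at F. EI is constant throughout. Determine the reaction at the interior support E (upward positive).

Insert a hinge at E; M_E is the redundant, and each span becomes simply supported.
End slopes at the hinge E, treating each span as simply supported:
  span DE: UDL 5: wL³/(24EI) = 123.5/EI
  span EF: point load 160 at a = 4.75: Pab(L + b)/(6LEI) = 902.5/EI
  span EF: triangular load, peak 27: w₀L³/(45EI) = 514.4/EI
  relative rotation θ_0 = (123.5 + 1417)/EI = 1540/EI
A unit hogging moment at E produces rotation L₁/(3EI) + L₂/(3EI) = 5.967/EI.
Slope continuity at E: θ_0 = M_E·5.967/EI, so M_E = 1540/5.967 = 258.2 kN·m (hogging).
Span DE, ΣM about D with M_E applied at E: R_E^{DE}·8.4 = 176.4 + 258.2, so R_E^{DE} = 51.73 kN and R_D = 42 − 51.73 = -9.734 kN.
Span EF, ΣM about F: R_E^{EF}·9.5 = 1572 + 258.2, so R_E^{EF} = 192.7 kN and R_F = 288.2 − 192.7 = 95.57 kN.
R_E = 51.73 + 192.7 = 244.4 kN.

R_E = 244.4 kN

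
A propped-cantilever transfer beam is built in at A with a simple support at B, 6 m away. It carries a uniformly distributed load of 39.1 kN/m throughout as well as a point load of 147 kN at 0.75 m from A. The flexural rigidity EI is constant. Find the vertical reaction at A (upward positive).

R_A = 290.3 kN

Choose R_B as the redundant. The primary structure is the cantilever fixed at A.
Free-end deflection of the primary structure under the applied loading (downward +):
  UDL 39.1: wL⁴/(8EI) = 6334/EI
  point load 147 at a = 0.75: Pa²(3L − a)/(6EI) = 237.7/EI
  δ_0 = 6572/EI
Tip deflection under a unit load at B: L³/(3EI) = 72/EI.
The prop prevents deflection at B: R_B = δ_0/δ_{BB} = 6572/72 = 91.28 kN.
Vertical equilibrium: R_A = ΣP − R_B = 381.6 − 91.28 = 290.3 kN.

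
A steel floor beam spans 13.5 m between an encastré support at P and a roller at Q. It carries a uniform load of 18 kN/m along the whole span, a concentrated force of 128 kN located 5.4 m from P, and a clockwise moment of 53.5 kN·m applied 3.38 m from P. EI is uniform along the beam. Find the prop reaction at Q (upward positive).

R_Q = 120.4 kN

Release the roller at Q. Primary structure: cantilever fixed at P.
Downward deflection at the released point Q due to the loads:
  UDL 18: wL⁴/(8EI) = 74734/EI
  point load 128 at a = 5.4: Pa²(3L − a)/(6EI) = 21835/EI
  clockwise couple 53.5 at a = 3.38: M₀a(2L − a)/(2EI) = 2136/EI
  δ_0 = 98705/EI
Tip deflection under a unit load at Q: L³/(3EI) = 820.1/EI.
Compatibility at Q: δ_0 − R_Q·δ_{QQ} = 0, so R_Q = 98705/820.1 = 120.4 kN.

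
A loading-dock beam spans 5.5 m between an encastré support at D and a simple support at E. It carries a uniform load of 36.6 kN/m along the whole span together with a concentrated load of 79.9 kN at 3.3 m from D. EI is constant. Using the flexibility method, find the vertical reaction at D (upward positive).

Remove the prop at E; the released (primary) structure is a cantilever built in at D.
Free-end deflection of the primary structure under the applied loading (downward +):
  UDL 36.6: wL⁴/(8EI) = 4186/EI
  point load 79.9 at a = 3.3: Pa²(3L − a)/(6EI) = 1914/EI
  δ_0 = 6101/EI
Flexibility coefficient — unit upward force at E: δ_{EE} = L³/(3EI) = 55.46/EI.
Compatibility at E: δ_0 − R_E·δ_{EE} = 0, so R_E = 6101/55.46 = 110 kN.
Vertical equilibrium: R_D = ΣP − R_E = 281.2 − 110 = 171.2 kN.

R_D = 171.2 kN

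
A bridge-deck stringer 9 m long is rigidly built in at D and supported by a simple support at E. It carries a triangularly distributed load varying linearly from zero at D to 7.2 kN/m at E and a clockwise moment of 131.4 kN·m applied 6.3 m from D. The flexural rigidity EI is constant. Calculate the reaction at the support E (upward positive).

R_E = 37.75 kN

Choose R_E as the redundant. The primary structure is the cantilever fixed at D.
Primary-structure tip deflection at E by superposition:
  triangular load, peak 7.2 at the free end: 11w₀L⁴/(120EI) = 4330/EI
  clockwise couple 131.4 at a = 6.3: M₀a(2L − a)/(2EI) = 4843/EI
  δ_0 = 9173/EI
Tip deflection under a unit load at E: L³/(3EI) = 243/EI.
The prop prevents deflection at E: R_E = δ_0/δ_{EE} = 9173/243 = 37.75 kN.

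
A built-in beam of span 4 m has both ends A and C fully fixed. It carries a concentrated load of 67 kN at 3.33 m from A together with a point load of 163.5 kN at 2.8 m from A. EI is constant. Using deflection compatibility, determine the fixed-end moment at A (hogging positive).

Take the two fixed-end moments M_A, M_C as redundants; the released structure is the simple span AC.
Simple-span end rotations at A and C under the given loads:
  at A: point load 67 at a = 3.33: Pab(L + b)/(6LEI) = 29.09/EI
  at C: point load 67 at a = 3.33: Pab(L + a)/(6LEI) = 45.65/EI
  at A: point load 163.5 at a = 2.8: Pab(L + b)/(6LEI) = 119/EI
  at C: point load 163.5 at a = 2.8: Pab(L + a)/(6LEI) = 155.7/EI
  θ_A0 = 148.1/EI,  θ_C0 = 201.3/EI
Flexibility coefficients: a unit moment at one end gives L/(3EI) there and L/(6EI) at the far end, so f₁₁ = f₂₂ = 1.333/EI and f₁₂ = f₂₁ = 0.6667/EI.
Compatibility — zero rotation at each built-in end:
  1.333 M_A + 0.6667 M_C = 148.1
  0.6667 M_A + 1.333 M_C = 201.3
Solving the pair gives M_A = 47.46 kN·m and M_C = 127.2 kN·m (hogging).

M_A = 47.46 kN·m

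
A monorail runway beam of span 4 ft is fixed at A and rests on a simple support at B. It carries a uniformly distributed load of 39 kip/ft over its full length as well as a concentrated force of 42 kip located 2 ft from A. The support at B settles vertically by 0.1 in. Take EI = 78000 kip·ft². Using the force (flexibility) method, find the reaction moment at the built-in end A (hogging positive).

M_A = 231.4 kip·ft

Take the reaction at B as the redundant and release it; the primary structure is a cantilever fixed at A.
Downward deflection at the released point B due to the loads:
  UDL 39: wL⁴/(8EI) = 1248/EI
  point load 42 at a = 2: Pa²(3L − a)/(6EI) = 280/EI
  δ_0 = 1528/EI
Tip deflection under a unit load at B: L³/(3EI) = 21.33/EI.
With EI = 78000 kip·ft²: δ_0 = 0.01959 ft and δ_{BB} = 0.000274 ft/kip.
Compatibility — the beam at B must follow the support down by 0.008333 ft: δ_0 − R_B·δ_{BB} = 0.008333, so R_B = (0.01959 − 0.008333)/0.000274 = 41.16 kip.
Moment equilibrium about A: M_A = Σ(load moments about A) − R_B·L = 396 − 41.16×4 = 231.4 kip·ft.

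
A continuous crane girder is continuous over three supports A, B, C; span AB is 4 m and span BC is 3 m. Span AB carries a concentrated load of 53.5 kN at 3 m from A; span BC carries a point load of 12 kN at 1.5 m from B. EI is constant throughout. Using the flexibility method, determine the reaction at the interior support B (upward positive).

R_B = 59.52 kN

Insert a hinge at B; M_B is the redundant, and each span becomes simply supported.
End slopes at the hinge B, treating each span as simply supported:
  span AB: point load 53.5 at a = 3: Pab(L + a)/(6LEI) = 46.81/EI
  span BC: point load 12 at a = 1.5: Pab(L + b)/(6LEI) = 6.75/EI
  relative rotation θ_0 = (46.81 + 6.75)/EI = 53.56/EI
A unit hogging moment at B produces rotation L₁/(3EI) + L₂/(3EI) = 2.333/EI.
Slope continuity at B: θ_0 = M_B·2.333/EI, so M_B = 53.56/2.333 = 22.96 kN·m (hogging).
Span AB, ΣM about A with M_B applied at B: R_B^{AB}·4 = 160.5 + 22.96, so R_B^{AB} = 45.86 kN and R_A = 53.5 − 45.86 = 7.636 kN.
Span BC, ΣM about C: R_B^{BC}·3 = 18 + 22.96, so R_B^{BC} = 13.65 kN and R_C = 12 − 13.65 = -1.652 kN.
R_B = 45.86 + 13.65 = 59.52 kN.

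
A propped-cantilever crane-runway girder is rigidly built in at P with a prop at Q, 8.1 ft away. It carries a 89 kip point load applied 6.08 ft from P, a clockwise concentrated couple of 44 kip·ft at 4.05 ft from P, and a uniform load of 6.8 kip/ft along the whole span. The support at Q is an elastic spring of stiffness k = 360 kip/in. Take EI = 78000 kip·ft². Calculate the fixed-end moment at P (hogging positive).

Remove the prop at Q; the released (primary) structure is a cantilever built in at P.
Primary-structure tip deflection at Q by superposition:
  point load 89 at a = 6.08: Pa²(3L − a)/(6EI) = 9991/EI
  clockwise couple 44 at a = 4.05: M₀a(2L − a)/(2EI) = 1083/EI
  UDL 6.8: wL⁴/(8EI) = 3659/EI
  δ_0 = 14732/EI
Tip deflection under a unit load at Q: L³/(3EI) = 177.1/EI.
With EI = 78000 kip·ft²: δ_0 = 0.18887 ft and δ_{QQ} = 0.002271 ft/kip.
Compatibility — the spring shortens by R_Q/k under the reaction it provides: δ_0 − R_Q·δ_{QQ} = R_Q/k. With 1/k = 1/(360×12) ft/kip = 0.000231 ft/kip, R_Q = δ_0 / (δ_{QQ} + 1/k) = 0.18887 / (0.002271 + 0.000231) = 75.47 kip.
Moment equilibrium about P: M_P = Σ(load moments about P) − R_Q·L = 808.2 − 75.47×8.1 = 196.9 kip·ft.

M_P = 196.9 kip·ft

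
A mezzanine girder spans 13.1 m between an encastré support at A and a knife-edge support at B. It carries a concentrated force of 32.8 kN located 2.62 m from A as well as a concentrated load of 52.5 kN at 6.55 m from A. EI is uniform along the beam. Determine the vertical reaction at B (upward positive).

R_B = 18.24 kN

Choose R_B as the redundant. The primary structure is the cantilever fixed at A.
Downward deflection at the released point B due to the loads:
  point load 32.8 at a = 2.62: Pa²(3L − a)/(6EI) = 1376/EI
  point load 52.5 at a = 6.55: Pa²(3L − a)/(6EI) = 12294/EI
  δ_0 = 13671/EI
Flexibility coefficient — unit upward force at B: δ_{BB} = L³/(3EI) = 749.4/EI.
Compatibility at B: δ_0 − R_B·δ_{BB} = 0, so R_B = 13671/749.4 = 18.24 kN.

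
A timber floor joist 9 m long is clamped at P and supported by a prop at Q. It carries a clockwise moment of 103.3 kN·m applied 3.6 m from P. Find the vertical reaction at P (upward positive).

R_P = -11.02 kN

Release the roller at Q. Primary structure: cantilever fixed at P.
Deflection at Q on the released cantilever, summing each load's contribution:
  clockwise couple 103.3 at a = 3.6: M₀a(2L − a)/(2EI) = 2678/EI
Flexibility coefficient — unit upward force at Q: δ_{QQ} = L³/(3EI) = 243/EI.
Compatibility at Q: δ_0 − R_Q·δ_{QQ} = 0, so R_Q = 2678/243 = 11.02 kN.
Vertical equilibrium: R_P = ΣP − R_Q = 0 − 11.02 = -11.02 kN.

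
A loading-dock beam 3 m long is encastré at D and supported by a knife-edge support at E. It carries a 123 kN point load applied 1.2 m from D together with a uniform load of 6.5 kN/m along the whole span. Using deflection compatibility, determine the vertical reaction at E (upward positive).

R_E = 32.9 kN

Take the reaction at E as the redundant and release it; the primary structure is a cantilever fixed at D.
Primary-structure tip deflection at E by superposition:
  point load 123 at a = 1.2: Pa²(3L − a)/(6EI) = 230.3/EI
  UDL 6.5: wL⁴/(8EI) = 65.81/EI
  δ_0 = 296.1/EI
Flexibility coefficient — unit upward force at E: δ_{EE} = L³/(3EI) = 9/EI.
The prop prevents deflection at E: R_E = δ_0/δ_{EE} = 296.1/9 = 32.9 kN.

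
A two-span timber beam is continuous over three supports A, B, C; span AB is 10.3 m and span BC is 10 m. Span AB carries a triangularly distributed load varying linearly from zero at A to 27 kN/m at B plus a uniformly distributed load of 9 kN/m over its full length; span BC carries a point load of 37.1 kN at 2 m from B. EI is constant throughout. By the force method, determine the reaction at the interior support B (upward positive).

Release continuity at B by inserting a hinge; the redundant is the internal moment M_B. The primary structure is two simply-supported spans AB and BC.
Rotations at B on the released spans (each span's end-slope, ×1/EI):
  span AB: triangular load, peak 27: w₀L³/(45EI) = 655.6/EI
  span AB: UDL 9: wL³/(24EI) = 409.8/EI
  span BC: point load 37.1 at a = 2: Pab(L + b)/(6LEI) = 178.1/EI
  relative rotation θ_0 = (1065 + 178.1)/EI = 1243/EI
A unit hogging moment at B produces rotation L₁/(3EI) + L₂/(3EI) = 6.767/EI.
Compatibility: M_B·(L₁+L₂)/(3EI) = θ_0, giving M_B = 183.8 kN·m (hogging).
Span AB, ΣM about A with M_B applied at B: R_B^{AB}·10.3 = 1432 + 183.8, so R_B^{AB} = 156.9 kN and R_A = 231.8 − 156.9 = 74.86 kN.
Span BC, ΣM about C: R_B^{BC}·10 = 296.8 + 183.8, so R_B^{BC} = 48.06 kN and R_C = 37.1 − 48.06 = -10.96 kN.
R_B = 156.9 + 48.06 = 204.9 kN.

R_B = 204.9 kN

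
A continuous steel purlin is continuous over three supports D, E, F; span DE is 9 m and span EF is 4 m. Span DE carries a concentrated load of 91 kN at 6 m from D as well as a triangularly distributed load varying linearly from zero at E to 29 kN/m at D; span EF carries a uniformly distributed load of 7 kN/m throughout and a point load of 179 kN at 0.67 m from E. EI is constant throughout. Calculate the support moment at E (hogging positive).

M_E = 232.3 kN·m

Insert a hinge at E; M_E is the redundant, and each span becomes simply supported.
Rotations at E on the released spans (each span's end-slope, ×1/EI):
  span DE: point load 91 at a = 6: Pab(L + a)/(6LEI) = 455/EI
  span DE: triangular load, peak 29: 7w₀L³/(360EI) = 411.1/EI
  span EF: UDL 7: wL³/(24EI) = 18.67/EI
  span EF: point load 179 at a = 0.67: Pab(L + b)/(6LEI) = 122/EI
  relative rotation θ_0 = (866.1 + 140.6)/EI = 1007/EI
A unit hogging moment at E produces rotation L₁/(3EI) + L₂/(3EI) = 4.333/EI.
Compatibility: M_E·(L₁+L₂)/(3EI) = θ_0, giving M_E = 232.3 kN·m (hogging).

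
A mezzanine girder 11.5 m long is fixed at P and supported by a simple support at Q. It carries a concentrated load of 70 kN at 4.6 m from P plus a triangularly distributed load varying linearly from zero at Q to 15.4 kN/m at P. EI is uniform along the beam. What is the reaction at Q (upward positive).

Take the reaction at Q as the redundant and release it; the primary structure is a cantilever fixed at P.
Deflection at Q on the released cantilever, summing each load's contribution:
  point load 70 at a = 4.6: Pa²(3L − a)/(6EI) = 7381/EI
  triangular load, peak 15.4 at the fixed end: w₀L⁴/(30EI) = 8978/EI
  δ_0 = 16360/EI
Tip deflection under a unit load at Q: L³/(3EI) = 507/EI.
Compatibility at Q: δ_0 − R_Q·δ_{QQ} = 0, so R_Q = 16360/507 = 32.27 kN.

R_Q = 32.27 kN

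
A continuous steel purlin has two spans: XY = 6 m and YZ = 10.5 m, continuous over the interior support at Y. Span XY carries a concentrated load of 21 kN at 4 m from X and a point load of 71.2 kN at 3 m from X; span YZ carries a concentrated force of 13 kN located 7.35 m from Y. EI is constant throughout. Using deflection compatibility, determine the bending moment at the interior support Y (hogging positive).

Release continuity at Y by inserting a hinge; the redundant is the internal moment M_Y. The primary structure is two simply-supported spans XY and YZ.
End slopes at the hinge Y, treating each span as simply supported:
  span XY: point load 21 at a = 4: Pab(L + a)/(6LEI) = 46.67/EI
  span XY: point load 71.2 at a = 3: Pab(L + a)/(6LEI) = 160.2/EI
  span YZ: point load 13 at a = 7.35: Pab(L + b)/(6LEI) = 65.21/EI
  relative rotation θ_0 = (206.9 + 65.21)/EI = 272.1/EI
A unit hogging moment at Y produces rotation L₁/(3EI) + L₂/(3EI) = 5.5/EI.
Compatibility: M_Y·(L₁+L₂)/(3EI) = θ_0, giving M_Y = 49.47 kN·m (hogging).

M_Y = 49.47 kN·m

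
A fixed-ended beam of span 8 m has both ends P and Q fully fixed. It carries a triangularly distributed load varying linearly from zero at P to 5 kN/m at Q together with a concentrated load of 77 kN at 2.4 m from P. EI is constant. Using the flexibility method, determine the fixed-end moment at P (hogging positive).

Take the two fixed-end moments M_P, M_Q as redundants; the released structure is the simple span PQ.
Simple-span end rotations at P and Q under the given loads:
  at P: triangular load, peak 5: 7w₀L³/(360EI) = 49.78/EI
  at Q: triangular load, peak 5: w₀L³/(45EI) = 56.89/EI
  at P: point load 77 at a = 2.4: Pab(L + b)/(6LEI) = 293.2/EI
  at Q: point load 77 at a = 2.4: Pab(L + a)/(6LEI) = 224.2/EI
  θ_P0 = 343/EI,  θ_Q0 = 281.1/EI
Flexibility coefficients: a unit moment at one end gives L/(3EI) there and L/(6EI) at the far end, so f₁₁ = f₂₂ = 2.667/EI and f₁₂ = f₂₁ = 1.333/EI.
Compatibility — zero rotation at each built-in end:
  2.667 M_P + 1.333 M_Q = 343
  1.333 M_P + 2.667 M_Q = 281.1
Solving the pair gives M_P = 101.2 kN·m and M_Q = 54.81 kN·m (hogging).

M_P = 101.2 kN·m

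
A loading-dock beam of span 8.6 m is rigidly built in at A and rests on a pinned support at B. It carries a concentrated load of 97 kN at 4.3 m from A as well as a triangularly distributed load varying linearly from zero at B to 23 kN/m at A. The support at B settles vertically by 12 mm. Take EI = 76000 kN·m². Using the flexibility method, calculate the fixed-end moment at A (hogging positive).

M_A = 306.8 kN·m

Release the roller at B. Primary structure: cantilever fixed at A.
Primary-structure tip deflection at B by superposition:
  point load 97 at a = 4.3: Pa²(3L − a)/(6EI) = 6427/EI
  triangular load, peak 23 at the fixed end: w₀L⁴/(30EI) = 4194/EI
  δ_0 = 10621/EI
Tip deflection under a unit load at B: L³/(3EI) = 212/EI.
With EI = 76000 kN·m²: δ_0 = 0.13974 m and δ_{BB} = 0.00279 m/kN.
Compatibility — the beam at B must follow the support down by 0.012 m: δ_0 − R_B·δ_{BB} = 0.012, so R_B = (0.13974 − 0.012)/0.00279 = 45.79 kN.
Moment equilibrium about A: M_A = Σ(load moments about A) − R_B·L = 700.6 − 45.79×8.6 = 306.8 kN·m.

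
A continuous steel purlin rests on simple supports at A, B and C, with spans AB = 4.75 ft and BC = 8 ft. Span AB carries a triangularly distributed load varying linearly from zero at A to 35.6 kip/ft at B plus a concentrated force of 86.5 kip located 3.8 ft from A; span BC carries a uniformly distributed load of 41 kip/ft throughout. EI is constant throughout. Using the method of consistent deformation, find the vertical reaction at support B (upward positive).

Release continuity at B by inserting a hinge; the redundant is the internal moment M_B. The primary structure is two simply-supported spans AB and BC.
Discontinuity in slope at B on the released structure — sum the simple-span end rotations:
  span AB: triangular load, peak 35.6: w₀L³/(45EI) = 84.78/EI
  span AB: point load 86.5 at a = 3.8: Pab(L + a)/(6LEI) = 93.68/EI
  span BC: UDL 41: wL³/(24EI) = 874.7/EI
  relative rotation θ_0 = (178.5 + 874.7)/EI = 1053/EI
A unit hogging moment at B produces rotation L₁/(3EI) + L₂/(3EI) = 4.25/EI.
Slope continuity at B: θ_0 = M_B·4.25/EI, so M_B = 1053/4.25 = 247.8 kip·ft (hogging).
Span AB, ΣM about A with M_B applied at B: R_B^{AB}·4.75 = 596.4 + 247.8, so R_B^{AB} = 177.7 kip and R_A = 171.1 − 177.7 = -6.684 kip.
Span BC, ΣM about C: R_B^{BC}·8 = 1312 + 247.8, so R_B^{BC} = 195 kip and R_C = 328 − 195 = 133 kip.
R_B = 177.7 + 195 = 372.7 kip.

R_B = 372.7 kip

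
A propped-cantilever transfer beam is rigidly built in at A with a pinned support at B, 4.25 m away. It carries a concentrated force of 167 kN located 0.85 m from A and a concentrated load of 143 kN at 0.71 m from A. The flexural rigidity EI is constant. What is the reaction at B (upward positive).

Release the roller at B. Primary structure: cantilever fixed at A.
Primary-structure tip deflection at B by superposition:
  point load 167 at a = 0.85: Pa²(3L − a)/(6EI) = 239.3/EI
  point load 143 at a = 0.71: Pa²(3L − a)/(6EI) = 144.7/EI
  δ_0 = 384/EI
Flexibility coefficient — unit upward force at B: δ_{BB} = L³/(3EI) = 25.59/EI.
The prop prevents deflection at B: R_B = δ_0/δ_{BB} = 384/25.59 = 15.01 kN.

R_B = 15.01 kN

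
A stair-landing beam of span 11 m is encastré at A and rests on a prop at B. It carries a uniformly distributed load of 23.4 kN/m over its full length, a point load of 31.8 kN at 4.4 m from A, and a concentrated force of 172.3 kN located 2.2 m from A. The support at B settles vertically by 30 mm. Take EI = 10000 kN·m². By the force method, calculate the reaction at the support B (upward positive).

Remove the prop at B; the released (primary) structure is a cantilever built in at A.
Downward deflection at the released point B due to the loads:
  UDL 23.4: wL⁴/(8EI) = 42825/EI
  point load 31.8 at a = 4.4: Pa²(3L − a)/(6EI) = 2935/EI
  point load 172.3 at a = 2.2: Pa²(3L − a)/(6EI) = 4281/EI
  δ_0 = 50040/EI
Tip deflection under a unit load at B: L³/(3EI) = 443.7/EI.
With EI = 10000 kN·m²: δ_0 = 5.004 m and δ_{BB} = 0.044367 m/kN.
Compatibility — the beam at B must follow the support down by 0.03 m: δ_0 − R_B·δ_{BB} = 0.03, so R_B = (5.004 − 0.03)/0.044367 = 112.1 kN.

R_B = 112.1 kN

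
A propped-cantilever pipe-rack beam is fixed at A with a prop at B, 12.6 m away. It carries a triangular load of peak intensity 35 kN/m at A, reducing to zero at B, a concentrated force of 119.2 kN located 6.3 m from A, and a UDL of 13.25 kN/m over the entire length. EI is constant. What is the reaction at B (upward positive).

Remove the prop at B; the released (primary) structure is a cantilever built in at A.
Free-end deflection of the primary structure under the applied loading (downward +):
  triangular load, peak 35 at the fixed end: w₀L⁴/(30EI) = 29406/EI
  point load 119.2 at a = 6.3: Pa²(3L − a)/(6EI) = 24838/EI
  UDL 13.25: wL⁴/(8EI) = 41745/EI
  δ_0 = 95989/EI
Flexibility coefficient — unit upward force at B: δ_{BB} = L³/(3EI) = 666.8/EI.
The prop prevents deflection at B: R_B = δ_0/δ_{BB} = 95989/666.8 = 144 kN.

R_B = 144 kN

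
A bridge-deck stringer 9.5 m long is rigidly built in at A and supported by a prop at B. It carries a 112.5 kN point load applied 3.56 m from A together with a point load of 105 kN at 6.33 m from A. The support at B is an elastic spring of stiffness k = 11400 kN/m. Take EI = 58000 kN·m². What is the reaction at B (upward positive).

R_B = 73.82 kN

Take the reaction at B as the redundant and release it; the primary structure is a cantilever fixed at A.
Primary-structure tip deflection at B by superposition:
  point load 112.5 at a = 3.56: Pa²(3L − a)/(6EI) = 5926/EI
  point load 105 at a = 6.33: Pa²(3L − a)/(6EI) = 15546/EI
  δ_0 = 21472/EI
Flexibility coefficient — unit upward force at B: δ_{BB} = L³/(3EI) = 285.8/EI.
With EI = 58000 kN·m²: δ_0 = 0.37021 m and δ_{BB} = 0.004927 m/kN.
Compatibility — the spring shortens by R_B/k under the reaction it provides: δ_0 − R_B·δ_{BB} = R_B/k. With 1/k = 0.000088 m/kN, R_B = δ_0 / (δ_{BB} + 1/k) = 0.37021 / (0.004927 + 0.000088) = 73.82 kN.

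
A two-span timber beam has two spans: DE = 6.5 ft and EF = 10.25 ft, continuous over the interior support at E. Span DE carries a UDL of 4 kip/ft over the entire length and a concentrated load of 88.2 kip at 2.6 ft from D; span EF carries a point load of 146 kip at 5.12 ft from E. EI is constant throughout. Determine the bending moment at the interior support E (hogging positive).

Take M_E as the redundant. Released structure: two simple spans DE and EF with a hinge at E.
Discontinuity in slope at E on the released structure — sum the simple-span end rotations:
  span DE: UDL 4: wL³/(24EI) = 45.77/EI
  span DE: point load 88.2 at a = 2.6: Pab(L + a)/(6LEI) = 208.7/EI
  span EF: point load 146 at a = 5.12: Pab(L + b)/(6LEI) = 959/EI
  relative rotation θ_0 = (254.5 + 959)/EI = 1213/EI
A unit hogging moment at E produces rotation L₁/(3EI) + L₂/(3EI) = 5.583/EI.
Slope continuity at E: θ_0 = M_E·5.583/EI, so M_E = 1213/5.583 = 217.3 kip·ft (hogging).

M_E = 217.3 kip·ft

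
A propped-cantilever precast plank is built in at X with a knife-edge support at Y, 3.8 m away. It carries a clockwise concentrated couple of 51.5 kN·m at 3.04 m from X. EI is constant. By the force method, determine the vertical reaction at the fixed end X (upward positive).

Choose R_Y as the redundant. The primary structure is the cantilever fixed at X.
Downward deflection at the released point Y due to the loads:
  clockwise couple 51.5 at a = 3.04: M₀a(2L − a)/(2EI) = 357/EI
Tip deflection under a unit load at Y: L³/(3EI) = 18.29/EI.
The prop prevents deflection at Y: R_Y = δ_0/δ_{YY} = 357/18.29 = 19.52 kN.
Vertical equilibrium: R_X = ΣP − R_Y = 0 − 19.52 = -19.52 kN.

R_X = -19.52 kN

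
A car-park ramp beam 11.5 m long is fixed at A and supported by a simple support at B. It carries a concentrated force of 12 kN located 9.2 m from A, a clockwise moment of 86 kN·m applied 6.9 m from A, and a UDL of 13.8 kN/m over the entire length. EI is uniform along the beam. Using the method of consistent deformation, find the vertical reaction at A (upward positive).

R_A = 93.32 kN

Take the reaction at B as the redundant and release it; the primary structure is a cantilever fixed at A.
Downward deflection at the released point B due to the loads:
  point load 12 at a = 9.2: Pa²(3L − a)/(6EI) = 4283/EI
  clockwise couple 86 at a = 6.9: M₀a(2L − a)/(2EI) = 4777/EI
  UDL 13.8: wL⁴/(8EI) = 30170/EI
  δ_0 = 39230/EI
Tip deflection under a unit load at B: L³/(3EI) = 507/EI.
The prop prevents deflection at B: R_B = δ_0/δ_{BB} = 39230/507 = 77.38 kN.
Vertical equilibrium: R_A = ΣP − R_B = 170.7 − 77.38 = 93.32 kN.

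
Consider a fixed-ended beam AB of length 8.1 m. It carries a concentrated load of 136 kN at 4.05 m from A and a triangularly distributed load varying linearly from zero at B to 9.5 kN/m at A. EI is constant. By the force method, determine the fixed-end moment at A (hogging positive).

Release both end moments; the primary structure is a simply-supported span AB with redundants M_A and M_B.
On the primary (simply-supported) span, the end slopes from the loading are:
  at A: point load 136 at a = 4.05: Pab(L + b)/(6LEI) = 557.7/EI
  at B: point load 136 at a = 4.05: Pab(L + a)/(6LEI) = 557.7/EI
  at A: triangular load, peak 9.5: w₀L³/(45EI) = 112.2/EI
  at B: triangular load, peak 9.5: 7w₀L³/(360EI) = 98.17/EI
  θ_A0 = 669.9/EI,  θ_B0 = 655.9/EI
Flexibility coefficients: a unit moment at one end gives L/(3EI) there and L/(6EI) at the far end, so f₁₁ = f₂₂ = 2.7/EI and f₁₂ = f₂₁ = 1.35/EI.
Compatibility — zero rotation at each built-in end:
  2.7 M_A + 1.35 M_B = 669.9
  1.35 M_A + 2.7 M_B = 655.9
Solving the pair gives M_A = 168.9 kN·m and M_B = 158.5 kN·m (hogging).

M_A = 168.9 kN·m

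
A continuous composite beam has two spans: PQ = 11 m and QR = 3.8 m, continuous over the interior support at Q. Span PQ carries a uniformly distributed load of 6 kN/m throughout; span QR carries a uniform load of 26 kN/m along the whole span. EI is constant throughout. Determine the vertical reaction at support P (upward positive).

R_P = 25.77 kN

Insert a hinge at Q; M_Q is the redundant, and each span becomes simply supported.
Rotations at Q on the released spans (each span's end-slope, ×1/EI):
  span PQ: UDL 6: wL³/(24EI) = 332.8/EI
  span QR: UDL 26: wL³/(24EI) = 59.44/EI
  relative rotation θ_0 = (332.8 + 59.44)/EI = 392.2/EI
A unit hogging moment at Q produces rotation L₁/(3EI) + L₂/(3EI) = 4.933/EI.
Slope continuity at Q: θ_0 = M_Q·4.933/EI, so M_Q = 392.2/4.933 = 79.5 kN·m (hogging).
Span PQ, ΣM about P with M_Q applied at Q: R_Q^{PQ}·11 = 363 + 79.5, so R_Q^{PQ} = 40.23 kN and R_P = 66 − 40.23 = 25.77 kN.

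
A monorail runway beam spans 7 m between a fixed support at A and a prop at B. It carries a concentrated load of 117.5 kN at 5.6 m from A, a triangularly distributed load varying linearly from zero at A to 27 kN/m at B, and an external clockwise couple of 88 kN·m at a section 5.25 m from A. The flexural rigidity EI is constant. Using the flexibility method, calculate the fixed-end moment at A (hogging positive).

M_A = 120.4 kN·m

Choose R_B as the redundant. The primary structure is the cantilever fixed at A.
Primary-structure tip deflection at B by superposition:
  point load 117.5 at a = 5.6: Pa²(3L − a)/(6EI) = 9458/EI
  triangular load, peak 27 at the free end: 11w₀L⁴/(120EI) = 5942/EI
  clockwise couple 88 at a = 5.25: M₀a(2L − a)/(2EI) = 2021/EI
  δ_0 = 17421/EI
Tip deflection under a unit load at B: L³/(3EI) = 114.3/EI.
The prop prevents deflection at B: R_B = δ_0/δ_{BB} = 17421/114.3 = 152.4 kN.
Moment equilibrium about A: M_A = Σ(load moments about A) − R_B·L = 1187 − 152.4×7 = 120.4 kN·m.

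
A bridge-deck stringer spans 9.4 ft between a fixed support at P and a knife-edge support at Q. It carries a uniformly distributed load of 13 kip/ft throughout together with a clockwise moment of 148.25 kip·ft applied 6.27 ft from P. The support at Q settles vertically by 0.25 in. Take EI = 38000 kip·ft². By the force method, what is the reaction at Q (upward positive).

R_Q = 64 kip

Release the roller at Q. Primary structure: cantilever fixed at P.
Free-end deflection of the primary structure under the applied loading (downward +):
  UDL 13: wL⁴/(8EI) = 12687/EI
  clockwise couple 148.25 at a = 6.27: M₀a(2L − a)/(2EI) = 5823/EI
  δ_0 = 18511/EI
Flexibility coefficient — unit upward force at Q: δ_{QQ} = L³/(3EI) = 276.9/EI.
With EI = 38000 kip·ft²: δ_0 = 0.48712 ft and δ_{QQ} = 0.007286 ft/kip.
Compatibility — the beam at Q must follow the support down by 0.02083 ft: δ_0 − R_Q·δ_{QQ} = 0.02083, so R_Q = (0.48712 − 0.02083)/0.007286 = 64 kip.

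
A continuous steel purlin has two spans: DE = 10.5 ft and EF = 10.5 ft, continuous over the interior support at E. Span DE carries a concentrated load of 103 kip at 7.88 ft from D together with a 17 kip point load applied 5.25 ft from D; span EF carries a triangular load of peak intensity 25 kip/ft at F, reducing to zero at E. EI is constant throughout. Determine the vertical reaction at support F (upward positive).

Take M_E as the redundant. Released structure: two simple spans DE and EF with a hinge at E.
Rotations at E on the released spans (each span's end-slope, ×1/EI):
  span DE: point load 103 at a = 7.88: Pab(L + a)/(6LEI) = 620.4/EI
  span DE: point load 17 at a = 5.25: Pab(L + a)/(6LEI) = 117.1/EI
  span EF: triangular load, peak 25: 7w₀L³/(360EI) = 562.7/EI
  relative rotation θ_0 = (737.5 + 562.7)/EI = 1300/EI
A unit hogging moment at E produces rotation L₁/(3EI) + L₂/(3EI) = 7/EI.
Slope continuity at E: θ_0 = M_E·7/EI, so M_E = 1300/7 = 185.8 kip·ft (hogging).
Span EF, ΣM about F: R_E^{EF}·10.5 = 459.4 + 185.8, so R_E^{EF} = 61.44 kip and R_F = 131.2 − 61.44 = 69.81 kip.

R_F = 69.81 kip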